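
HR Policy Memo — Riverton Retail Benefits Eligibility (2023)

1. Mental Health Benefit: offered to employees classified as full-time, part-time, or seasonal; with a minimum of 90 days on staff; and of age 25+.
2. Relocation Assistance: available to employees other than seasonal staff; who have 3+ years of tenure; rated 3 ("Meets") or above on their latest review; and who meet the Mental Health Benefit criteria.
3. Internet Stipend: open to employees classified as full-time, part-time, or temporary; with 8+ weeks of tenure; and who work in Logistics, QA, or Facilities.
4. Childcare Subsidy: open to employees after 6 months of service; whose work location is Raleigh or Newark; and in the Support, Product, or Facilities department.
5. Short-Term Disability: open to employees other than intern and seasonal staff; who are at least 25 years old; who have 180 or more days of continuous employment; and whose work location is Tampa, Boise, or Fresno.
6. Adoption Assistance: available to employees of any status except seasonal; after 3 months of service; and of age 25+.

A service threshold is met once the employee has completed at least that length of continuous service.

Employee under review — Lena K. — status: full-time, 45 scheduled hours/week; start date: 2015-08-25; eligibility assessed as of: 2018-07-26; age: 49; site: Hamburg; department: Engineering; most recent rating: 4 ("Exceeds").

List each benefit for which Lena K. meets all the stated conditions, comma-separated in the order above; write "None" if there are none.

Mental Health Benefit, Adoption Assistance

Service from 2015-08-25 to 2018-07-26: 1066 days.
Mental Health Benefit — status full-time ✓; service 1066 days ≥ 90 days ✓; age 49 ≥ 25 ✓ → eligible.
Relocation Assistance — status full-time ✓ (not excluded); service 1066 days < 3 years (≈1095 days) ✗ → not eligible.
Internet Stipend — status full-time ✓; service 1066 days ≥ 8 weeks (≈56 days) ✓; dept Engineering ✗ → not eligible.
Childcare Subsidy — service 1066 days ≥ 6 months (≈180 days) ✓; site Hamburg ✗ (not Raleigh or Newark) → not eligible.
Short-Term Disability — status full-time ✓ (not excluded); age 49 ≥ 25 ✓; service 1066 days ≥ 180 days ✓; site Hamburg ✗ (not Tampa, Boise, or Fresno) → not eligible.
Adoption Assistance — status full-time ✓ (not excluded); service 1066 days ≥ 3 months (≈90 days) ✓; age 49 ≥ 25 ✓ → eligible.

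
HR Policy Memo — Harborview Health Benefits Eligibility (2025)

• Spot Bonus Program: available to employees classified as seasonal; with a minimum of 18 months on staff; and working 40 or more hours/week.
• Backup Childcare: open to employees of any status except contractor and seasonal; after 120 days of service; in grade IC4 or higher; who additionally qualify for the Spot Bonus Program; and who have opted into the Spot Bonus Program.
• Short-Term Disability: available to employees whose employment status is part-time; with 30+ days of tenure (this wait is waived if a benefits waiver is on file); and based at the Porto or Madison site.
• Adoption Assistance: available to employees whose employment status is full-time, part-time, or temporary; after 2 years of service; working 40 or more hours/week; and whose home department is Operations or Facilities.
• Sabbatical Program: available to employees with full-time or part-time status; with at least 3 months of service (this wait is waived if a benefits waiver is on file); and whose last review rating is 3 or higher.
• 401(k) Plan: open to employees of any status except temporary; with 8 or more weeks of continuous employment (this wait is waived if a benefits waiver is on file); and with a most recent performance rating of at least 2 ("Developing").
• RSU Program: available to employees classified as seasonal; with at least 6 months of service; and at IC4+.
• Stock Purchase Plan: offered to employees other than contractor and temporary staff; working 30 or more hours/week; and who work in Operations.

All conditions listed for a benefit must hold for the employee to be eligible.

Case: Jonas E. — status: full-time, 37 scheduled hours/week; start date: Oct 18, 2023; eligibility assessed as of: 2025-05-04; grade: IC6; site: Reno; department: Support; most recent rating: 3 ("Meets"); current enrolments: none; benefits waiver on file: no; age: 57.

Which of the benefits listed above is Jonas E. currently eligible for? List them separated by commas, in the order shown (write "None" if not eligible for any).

Service from Oct 18, 2023 to 2025-05-04: 564 days.
Spot Bonus Program — status full-time ✗ (requires seasonal) → not eligible.
Backup Childcare — status full-time ✓ (not excluded); service 564 days ≥ 120 days ✓; grade IC6 ≥ IC4 ✓; not eligible for Spot Bonus Program ✗ → not eligible.
Short-Term Disability — status full-time ✗ (requires part-time) → not eligible.
Adoption Assistance — status full-time ✓; service 564 days < 2 years (≈730 days) ✗ → not eligible.
Sabbatical Program — status full-time ✓; no waiver, service 564 days ≥ 3 months (≈90 days) ✓; rating 3 ≥ 3 ✓ → eligible.
401(k) Plan — status full-time ✓ (not excluded); no waiver, service 564 days ≥ 8 weeks (≈56 days) ✓; rating 3 ≥ 2 ✓ → eligible.
RSU Program — status full-time ✗ (requires seasonal) → not eligible.
Stock Purchase Plan — status full-time ✓ (not excluded); 37 hrs/wk ≥ 30 ✓; dept Support ✗ → not eligible.

Sabbatical Program, 401(k) Plan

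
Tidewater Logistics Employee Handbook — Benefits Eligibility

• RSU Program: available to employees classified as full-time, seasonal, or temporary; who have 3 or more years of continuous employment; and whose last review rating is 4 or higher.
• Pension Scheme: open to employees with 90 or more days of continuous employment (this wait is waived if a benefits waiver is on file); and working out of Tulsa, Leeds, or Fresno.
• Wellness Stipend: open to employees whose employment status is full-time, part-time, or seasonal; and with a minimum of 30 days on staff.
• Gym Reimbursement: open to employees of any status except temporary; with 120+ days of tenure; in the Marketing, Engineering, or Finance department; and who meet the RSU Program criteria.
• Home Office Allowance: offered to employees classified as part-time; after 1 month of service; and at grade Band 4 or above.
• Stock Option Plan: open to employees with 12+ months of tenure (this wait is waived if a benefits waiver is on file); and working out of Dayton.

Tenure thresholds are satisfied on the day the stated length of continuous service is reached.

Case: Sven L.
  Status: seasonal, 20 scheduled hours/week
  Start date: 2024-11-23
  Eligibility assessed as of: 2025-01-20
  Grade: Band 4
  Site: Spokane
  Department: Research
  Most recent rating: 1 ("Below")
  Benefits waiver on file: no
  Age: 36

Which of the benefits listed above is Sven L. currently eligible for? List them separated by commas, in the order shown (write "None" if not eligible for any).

Wellness Stipend

Service from 2024-11-23 to 2025-01-20: 58 days.
RSU Program — status seasonal ✓; service 58 days < 3 years (≈1095 days) ✗ → not eligible.
Pension Scheme — no waiver, service 58 days < 90 days ✗ → not eligible.
Wellness Stipend — status seasonal ✓; service 58 days ≥ 30 days ✓ → eligible.
Gym Reimbursement — status seasonal ✓ (not excluded); service 58 days < 120 days ✗ → not eligible.
Home Office Allowance — status seasonal ✗ (requires part-time) → not eligible.
Stock Option Plan — no waiver, service 58 days < 12 months (≈360 days) ✗ → not eligible.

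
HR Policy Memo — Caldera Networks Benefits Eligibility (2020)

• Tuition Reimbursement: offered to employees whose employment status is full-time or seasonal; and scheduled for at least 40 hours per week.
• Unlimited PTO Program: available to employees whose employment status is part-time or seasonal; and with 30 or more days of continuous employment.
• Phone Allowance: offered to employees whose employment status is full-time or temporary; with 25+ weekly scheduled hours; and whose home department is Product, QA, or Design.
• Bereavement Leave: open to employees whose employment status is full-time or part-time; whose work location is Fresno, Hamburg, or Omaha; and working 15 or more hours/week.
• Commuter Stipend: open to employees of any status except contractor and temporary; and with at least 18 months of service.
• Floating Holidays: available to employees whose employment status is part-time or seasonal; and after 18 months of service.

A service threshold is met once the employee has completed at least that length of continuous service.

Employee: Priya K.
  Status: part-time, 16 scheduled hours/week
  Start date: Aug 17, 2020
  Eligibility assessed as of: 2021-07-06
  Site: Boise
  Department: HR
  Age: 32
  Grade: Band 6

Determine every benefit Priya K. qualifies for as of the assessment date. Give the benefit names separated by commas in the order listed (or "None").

Service from Aug 17, 2020 to 2021-07-06: 323 days.
Tuition Reimbursement — status part-time ✗ (requires full-time or seasonal) → not eligible.
Unlimited PTO Program — status part-time ✓; service 323 days ≥ 30 days ✓ → eligible.
Phone Allowance — status part-time ✗ (requires full-time or temporary) → not eligible.
Bereavement Leave — status part-time ✓; site Boise ✗ (not Fresno, Hamburg, or Omaha) → not eligible.
Commuter Stipend — status part-time ✓ (not excluded); service 323 days < 18 months (≈540 days) ✗ → not eligible.
Floating Holidays — status part-time ✓; service 323 days < 18 months (≈540 days) ✗ → not eligible.

Unlimited PTO Program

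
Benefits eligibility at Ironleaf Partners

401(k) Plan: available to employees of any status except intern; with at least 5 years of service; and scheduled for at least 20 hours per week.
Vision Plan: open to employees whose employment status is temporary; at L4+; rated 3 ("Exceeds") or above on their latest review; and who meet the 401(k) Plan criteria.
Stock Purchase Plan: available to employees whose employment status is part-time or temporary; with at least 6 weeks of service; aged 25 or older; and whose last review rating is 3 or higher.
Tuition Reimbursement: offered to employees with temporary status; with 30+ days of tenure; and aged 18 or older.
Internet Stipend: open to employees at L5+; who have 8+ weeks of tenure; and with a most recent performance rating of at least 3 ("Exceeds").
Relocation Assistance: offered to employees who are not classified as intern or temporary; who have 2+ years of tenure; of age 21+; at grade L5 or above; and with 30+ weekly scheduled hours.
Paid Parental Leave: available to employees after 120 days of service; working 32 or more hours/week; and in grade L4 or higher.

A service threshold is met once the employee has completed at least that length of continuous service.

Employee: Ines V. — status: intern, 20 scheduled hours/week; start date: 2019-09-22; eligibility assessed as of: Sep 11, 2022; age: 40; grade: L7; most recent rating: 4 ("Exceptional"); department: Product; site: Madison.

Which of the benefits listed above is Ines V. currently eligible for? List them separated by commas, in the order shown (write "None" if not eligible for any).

Service from 2019-09-22 to Sep 11, 2022: 1085 days.
401(k) Plan — status intern ✗ (excluded) → not eligible.
Vision Plan — status intern ✗ (requires temporary) → not eligible.
Stock Purchase Plan — status intern ✗ (requires part-time or temporary) → not eligible.
Tuition Reimbursement — status intern ✗ (requires temporary) → not eligible.
Internet Stipend — grade L7 ≥ L5 ✓; service 1085 days ≥ 8 weeks (≈56 days) ✓; rating 4 ≥ 3 ✓ → eligible.
Relocation Assistance — status intern ✗ (excluded) → not eligible.
Paid Parental Leave — service 1085 days ≥ 120 days ✓; 20 hrs/wk < 32 ✗ → not eligible.

Internet Stipend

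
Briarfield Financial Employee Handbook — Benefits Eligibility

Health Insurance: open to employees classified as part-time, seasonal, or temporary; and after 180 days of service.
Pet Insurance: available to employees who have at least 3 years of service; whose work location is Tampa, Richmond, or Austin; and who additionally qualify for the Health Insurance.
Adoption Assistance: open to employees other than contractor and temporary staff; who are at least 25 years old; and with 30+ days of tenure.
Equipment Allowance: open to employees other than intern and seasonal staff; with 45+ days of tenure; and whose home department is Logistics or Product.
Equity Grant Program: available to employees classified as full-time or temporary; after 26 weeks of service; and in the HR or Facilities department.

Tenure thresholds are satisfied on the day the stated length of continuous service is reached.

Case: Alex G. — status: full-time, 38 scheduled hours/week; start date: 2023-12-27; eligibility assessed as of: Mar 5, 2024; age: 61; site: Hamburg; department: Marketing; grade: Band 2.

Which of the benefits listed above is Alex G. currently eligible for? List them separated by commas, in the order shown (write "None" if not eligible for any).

Adoption Assistance

Service from 2023-12-27 to Mar 5, 2024: 69 days.
Health Insurance — status full-time ✗ (requires part-time, seasonal, or temporary) → not eligible.
Pet Insurance — service 69 days < 3 years (≈1095 days) ✗ → not eligible.
Adoption Assistance — status full-time ✓ (not excluded); age 61 ≥ 25 ✓; service 69 days ≥ 30 days ✓ → eligible.
Equipment Allowance — status full-time ✓ (not excluded); service 69 days ≥ 45 days ✓; dept Marketing ✗ → not eligible.
Equity Grant Program — status full-time ✓; service 69 days < 26 weeks (≈182 days) ✗ → not eligible.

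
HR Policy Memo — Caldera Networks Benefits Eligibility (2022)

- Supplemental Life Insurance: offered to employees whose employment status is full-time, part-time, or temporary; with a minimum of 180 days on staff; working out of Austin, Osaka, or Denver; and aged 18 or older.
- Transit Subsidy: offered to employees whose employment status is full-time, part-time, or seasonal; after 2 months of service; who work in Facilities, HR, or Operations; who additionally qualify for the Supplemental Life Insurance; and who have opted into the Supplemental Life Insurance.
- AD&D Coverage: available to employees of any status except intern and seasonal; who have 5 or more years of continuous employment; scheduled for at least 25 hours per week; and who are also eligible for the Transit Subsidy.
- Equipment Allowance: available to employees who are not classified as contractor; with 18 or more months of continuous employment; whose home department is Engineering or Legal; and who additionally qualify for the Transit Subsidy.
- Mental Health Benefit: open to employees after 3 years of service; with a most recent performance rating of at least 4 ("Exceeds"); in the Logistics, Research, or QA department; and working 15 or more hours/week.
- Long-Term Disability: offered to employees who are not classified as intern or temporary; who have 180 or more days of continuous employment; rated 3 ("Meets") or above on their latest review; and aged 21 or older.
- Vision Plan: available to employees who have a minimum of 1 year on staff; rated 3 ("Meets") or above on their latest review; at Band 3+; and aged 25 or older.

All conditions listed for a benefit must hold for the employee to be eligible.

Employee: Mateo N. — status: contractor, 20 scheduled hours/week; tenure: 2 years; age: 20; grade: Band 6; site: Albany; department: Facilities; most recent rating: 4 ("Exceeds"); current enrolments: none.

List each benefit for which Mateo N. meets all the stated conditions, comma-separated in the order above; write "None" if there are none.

None

Supplemental Life Insurance — status contractor ✗ (requires full-time, part-time, or temporary) → not eligible.
Transit Subsidy — status contractor ✗ (requires full-time, part-time, or seasonal) → not eligible.
AD&D Coverage — status contractor ✓ (not excluded); service 2 years < 5 years ✗ → not eligible.
Equipment Allowance — status contractor ✗ (excluded) → not eligible.
Mental Health Benefit — service 2 years < 3 years ✗ → not eligible.
Long-Term Disability — status contractor ✓ (not excluded); service 2 years ≥ 180 days ✓; rating 4 ≥ 3 ✓; age 20 < 21 ✗ → not eligible.
Vision Plan — service 2 years ≥ 1 year ✓; rating 4 ≥ 3 ✓; grade Band 6 ≥ Band 3 ✓; age 20 < 25 ✗ → not eligible.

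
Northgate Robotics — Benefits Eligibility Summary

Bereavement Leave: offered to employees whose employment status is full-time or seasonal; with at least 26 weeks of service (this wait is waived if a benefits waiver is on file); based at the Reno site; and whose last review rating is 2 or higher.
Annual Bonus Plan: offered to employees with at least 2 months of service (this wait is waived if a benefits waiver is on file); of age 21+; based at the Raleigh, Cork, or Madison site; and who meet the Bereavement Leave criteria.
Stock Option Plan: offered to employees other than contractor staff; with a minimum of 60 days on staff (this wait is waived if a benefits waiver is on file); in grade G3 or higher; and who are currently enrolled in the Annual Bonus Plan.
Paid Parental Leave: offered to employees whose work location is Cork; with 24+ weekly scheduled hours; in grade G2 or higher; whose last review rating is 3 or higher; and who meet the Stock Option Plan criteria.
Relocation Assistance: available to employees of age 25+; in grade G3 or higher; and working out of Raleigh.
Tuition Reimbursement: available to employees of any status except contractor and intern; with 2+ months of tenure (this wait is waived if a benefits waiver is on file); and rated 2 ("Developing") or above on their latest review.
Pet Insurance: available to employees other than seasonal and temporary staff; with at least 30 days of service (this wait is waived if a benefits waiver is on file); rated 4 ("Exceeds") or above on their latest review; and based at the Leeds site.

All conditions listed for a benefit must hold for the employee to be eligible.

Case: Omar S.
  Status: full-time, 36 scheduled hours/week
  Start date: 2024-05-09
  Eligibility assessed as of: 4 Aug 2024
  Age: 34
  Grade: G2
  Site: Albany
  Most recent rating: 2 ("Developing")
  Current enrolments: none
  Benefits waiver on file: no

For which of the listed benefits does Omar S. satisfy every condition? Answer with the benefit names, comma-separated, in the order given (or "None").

Tuition Reimbursement

Service from 2024-05-09 to 4 Aug 2024: 87 days.
Bereavement Leave — status full-time ✓; no waiver, service 87 days < 26 weeks (≈182 days) ✗ → not eligible.
Annual Bonus Plan — no waiver, service 87 days ≥ 2 months (≈60 days) ✓; age 34 ≥ 21 ✓; site Albany ✗ (not Raleigh, Cork, or Madison) → not eligible.
Stock Option Plan — status full-time ✓ (not excluded); no waiver, service 87 days ≥ 60 days ✓; grade G2 < G3 ✗ → not eligible.
Paid Parental Leave — site Albany ✗ (not Cork) → not eligible.
Relocation Assistance — age 34 ≥ 25 ✓; grade G2 < G3 ✗ → not eligible.
Tuition Reimbursement — status full-time ✓ (not excluded); no waiver, service 87 days ≥ 2 months (≈60 days) ✓; rating 2 ≥ 2 ✓ → eligible.
Pet Insurance — status full-time ✓ (not excluded); no waiver, service 87 days ≥ 30 days ✓; rating 2 < 4 ✗ → not eligible.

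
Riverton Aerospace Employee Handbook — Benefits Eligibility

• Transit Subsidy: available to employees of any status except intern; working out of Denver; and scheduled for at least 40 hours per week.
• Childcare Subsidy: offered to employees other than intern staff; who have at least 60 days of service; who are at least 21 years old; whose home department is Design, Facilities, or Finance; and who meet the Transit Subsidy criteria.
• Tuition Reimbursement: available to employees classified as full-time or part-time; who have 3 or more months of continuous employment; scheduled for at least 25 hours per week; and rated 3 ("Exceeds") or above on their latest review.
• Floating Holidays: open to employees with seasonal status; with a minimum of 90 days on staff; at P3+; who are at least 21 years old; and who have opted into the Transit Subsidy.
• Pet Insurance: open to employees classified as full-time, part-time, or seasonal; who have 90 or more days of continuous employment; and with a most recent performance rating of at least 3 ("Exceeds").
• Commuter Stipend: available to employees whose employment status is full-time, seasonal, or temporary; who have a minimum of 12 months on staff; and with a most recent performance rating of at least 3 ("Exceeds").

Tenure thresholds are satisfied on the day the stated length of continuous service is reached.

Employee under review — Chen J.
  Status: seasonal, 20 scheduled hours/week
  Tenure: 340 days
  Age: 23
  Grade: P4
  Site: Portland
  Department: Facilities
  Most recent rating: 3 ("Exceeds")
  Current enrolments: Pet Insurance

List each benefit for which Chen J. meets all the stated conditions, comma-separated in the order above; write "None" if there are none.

Transit Subsidy — status seasonal ✓ (not excluded); site Portland ✗ (not Denver) → not eligible.
Childcare Subsidy — status seasonal ✓ (not excluded); service 340 days ≥ 60 days ✓; age 23 ≥ 21 ✓; dept Facilities ✓; not eligible for Transit Subsidy ✗ → not eligible.
Tuition Reimbursement — status seasonal ✗ (requires full-time or part-time) → not eligible.
Floating Holidays — status seasonal ✓; service 340 days ≥ 90 days ✓; grade P4 ≥ P3 ✓; age 23 ≥ 21 ✓; not enrolled in Transit Subsidy ✗ → not eligible.
Pet Insurance — status seasonal ✓; service 340 days ≥ 90 days ✓; rating 3 ≥ 3 ✓ → eligible.
Commuter Stipend — status seasonal ✓; service 340 days < 12 months (≈360 days) ✗ → not eligible.

Pet Insurance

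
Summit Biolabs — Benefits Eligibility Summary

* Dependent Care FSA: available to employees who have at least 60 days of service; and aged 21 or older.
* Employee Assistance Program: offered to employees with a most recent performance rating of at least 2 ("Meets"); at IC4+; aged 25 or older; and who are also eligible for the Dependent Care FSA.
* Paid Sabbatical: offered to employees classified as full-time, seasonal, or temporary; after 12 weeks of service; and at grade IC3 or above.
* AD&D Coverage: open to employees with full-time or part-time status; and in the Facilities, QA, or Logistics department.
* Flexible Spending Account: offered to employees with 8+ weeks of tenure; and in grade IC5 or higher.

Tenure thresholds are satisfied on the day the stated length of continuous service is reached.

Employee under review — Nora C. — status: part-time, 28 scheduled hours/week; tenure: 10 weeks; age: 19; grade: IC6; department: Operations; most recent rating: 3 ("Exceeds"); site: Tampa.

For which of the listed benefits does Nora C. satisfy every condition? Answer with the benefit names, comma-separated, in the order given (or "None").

Flexible Spending Account

Dependent Care FSA — service 10 weeks ≥ 60 days ✓; age 19 < 21 ✗ → not eligible.
Employee Assistance Program — rating 3 ≥ 2 ✓; grade IC6 ≥ IC4 ✓; age 19 < 25 ✗ → not eligible.
Paid Sabbatical — status part-time ✗ (requires full-time, seasonal, or temporary) → not eligible.
AD&D Coverage — status part-time ✓; dept Operations ✗ → not eligible.
Flexible Spending Account — service 10 weeks ≥ 8 weeks ✓; grade IC6 ≥ IC5 ✓ → eligible.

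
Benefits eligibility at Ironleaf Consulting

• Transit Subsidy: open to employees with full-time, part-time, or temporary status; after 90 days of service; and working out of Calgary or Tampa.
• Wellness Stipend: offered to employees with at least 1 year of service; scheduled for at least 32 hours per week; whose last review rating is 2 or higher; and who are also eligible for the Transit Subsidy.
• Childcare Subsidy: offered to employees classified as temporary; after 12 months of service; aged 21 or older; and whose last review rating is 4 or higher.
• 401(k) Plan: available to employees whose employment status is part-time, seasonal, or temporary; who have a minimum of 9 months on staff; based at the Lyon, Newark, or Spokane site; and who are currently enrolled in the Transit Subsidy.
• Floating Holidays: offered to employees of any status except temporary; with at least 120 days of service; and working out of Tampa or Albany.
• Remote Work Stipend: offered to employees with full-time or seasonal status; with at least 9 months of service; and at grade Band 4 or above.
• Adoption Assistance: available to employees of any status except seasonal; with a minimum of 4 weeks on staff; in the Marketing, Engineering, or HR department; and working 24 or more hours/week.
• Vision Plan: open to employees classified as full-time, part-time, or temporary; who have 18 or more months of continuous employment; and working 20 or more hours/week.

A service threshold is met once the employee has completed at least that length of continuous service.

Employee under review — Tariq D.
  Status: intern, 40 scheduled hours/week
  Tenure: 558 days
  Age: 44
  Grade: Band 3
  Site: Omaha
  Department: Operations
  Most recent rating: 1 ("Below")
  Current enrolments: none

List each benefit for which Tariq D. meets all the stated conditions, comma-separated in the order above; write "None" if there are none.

None

Transit Subsidy — status intern ✗ (requires full-time, part-time, or temporary) → not eligible.
Wellness Stipend — service 558 days ≥ 1 year (≈365 days) ✓; 40 hrs/wk ≥ 32 ✓; rating 1 < 2 ✗ → not eligible.
Childcare Subsidy — status intern ✗ (requires temporary) → not eligible.
401(k) Plan — status intern ✗ (requires part-time, seasonal, or temporary) → not eligible.
Floating Holidays — status intern ✓ (not excluded); service 558 days ≥ 120 days ✓; site Omaha ✗ (not Tampa or Albany) → not eligible.
Remote Work Stipend — status intern ✗ (requires full-time or seasonal) → not eligible.
Adoption Assistance — status intern ✓ (not excluded); service 558 days ≥ 4 weeks (≈28 days) ✓; dept Operations ✗ → not eligible.
Vision Plan — status intern ✗ (requires full-time, part-time, or temporary) → not eligible.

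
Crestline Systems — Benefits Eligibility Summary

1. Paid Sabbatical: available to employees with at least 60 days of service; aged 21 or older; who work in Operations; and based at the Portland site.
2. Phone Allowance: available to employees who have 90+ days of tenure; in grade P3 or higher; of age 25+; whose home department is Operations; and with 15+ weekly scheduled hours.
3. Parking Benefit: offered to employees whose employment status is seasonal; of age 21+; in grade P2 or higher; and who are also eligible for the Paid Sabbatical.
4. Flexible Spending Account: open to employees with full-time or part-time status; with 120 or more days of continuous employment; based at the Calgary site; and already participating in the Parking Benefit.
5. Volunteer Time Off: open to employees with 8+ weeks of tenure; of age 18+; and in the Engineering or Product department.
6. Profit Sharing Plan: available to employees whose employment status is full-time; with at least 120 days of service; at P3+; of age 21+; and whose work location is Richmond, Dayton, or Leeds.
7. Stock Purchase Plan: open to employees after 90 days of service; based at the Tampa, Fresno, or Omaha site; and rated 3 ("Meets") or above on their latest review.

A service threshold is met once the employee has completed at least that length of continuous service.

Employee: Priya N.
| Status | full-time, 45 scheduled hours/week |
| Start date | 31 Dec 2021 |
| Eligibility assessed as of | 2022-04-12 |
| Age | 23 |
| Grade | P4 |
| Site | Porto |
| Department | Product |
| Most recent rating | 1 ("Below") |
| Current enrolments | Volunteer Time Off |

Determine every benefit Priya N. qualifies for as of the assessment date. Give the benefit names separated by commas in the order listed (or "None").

Service from 31 Dec 2021 to 2022-04-12: 102 days.
Paid Sabbatical — service 102 days ≥ 60 days ✓; age 23 ≥ 21 ✓; dept Product ✗ → not eligible.
Phone Allowance — service 102 days ≥ 90 days ✓; grade P4 ≥ P3 ✓; age 23 < 25 ✗ → not eligible.
Parking Benefit — status full-time ✗ (requires seasonal) → not eligible.
Flexible Spending Account — status full-time ✓; service 102 days < 120 days ✗ → not eligible.
Volunteer Time Off — service 102 days ≥ 8 weeks (≈56 days) ✓; age 23 ≥ 18 ✓; dept Product ✓ → eligible.
Profit Sharing Plan — status full-time ✓; service 102 days < 120 days ✗ → not eligible.
Stock Purchase Plan — service 102 days ≥ 90 days ✓; site Porto ✗ (not Tampa, Fresno, or Omaha) → not eligible.

Volunteer Time Off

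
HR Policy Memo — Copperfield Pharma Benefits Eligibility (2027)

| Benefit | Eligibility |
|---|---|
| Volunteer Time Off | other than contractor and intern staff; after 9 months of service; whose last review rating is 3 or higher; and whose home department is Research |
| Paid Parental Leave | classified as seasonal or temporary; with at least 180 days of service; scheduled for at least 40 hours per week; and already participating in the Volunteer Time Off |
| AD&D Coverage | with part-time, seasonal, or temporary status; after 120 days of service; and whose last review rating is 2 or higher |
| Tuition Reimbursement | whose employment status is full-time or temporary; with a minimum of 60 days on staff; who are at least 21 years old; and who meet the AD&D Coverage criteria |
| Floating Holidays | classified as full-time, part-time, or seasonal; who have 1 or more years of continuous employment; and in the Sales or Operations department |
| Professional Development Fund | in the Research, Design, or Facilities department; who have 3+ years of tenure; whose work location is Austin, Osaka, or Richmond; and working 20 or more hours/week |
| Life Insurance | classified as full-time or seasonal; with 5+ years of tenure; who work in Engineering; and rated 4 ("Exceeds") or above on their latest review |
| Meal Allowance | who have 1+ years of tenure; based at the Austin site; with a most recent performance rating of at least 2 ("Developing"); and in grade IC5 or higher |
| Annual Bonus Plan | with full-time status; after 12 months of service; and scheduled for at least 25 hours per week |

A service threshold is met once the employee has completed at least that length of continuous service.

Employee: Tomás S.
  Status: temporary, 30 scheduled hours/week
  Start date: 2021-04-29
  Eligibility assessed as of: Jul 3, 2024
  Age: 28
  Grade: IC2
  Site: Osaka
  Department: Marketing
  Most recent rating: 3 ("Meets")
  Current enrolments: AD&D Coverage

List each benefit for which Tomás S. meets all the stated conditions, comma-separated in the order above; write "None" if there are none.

AD&D Coverage, Tuition Reimbursement

Service from 2021-04-29 to Jul 3, 2024: 1161 days.
Volunteer Time Off — status temporary ✓ (not excluded); service 1161 days ≥ 9 months (≈270 days) ✓; rating 3 ≥ 3 ✓; dept Marketing ✗ → not eligible.
Paid Parental Leave — status temporary ✓; service 1161 days ≥ 180 days ✓; 30 hrs/wk < 40 ✗ → not eligible.
AD&D Coverage — status temporary ✓; service 1161 days ≥ 120 days ✓; rating 3 ≥ 2 ✓ → eligible.
Tuition Reimbursement — status temporary ✓; service 1161 days ≥ 60 days ✓; age 28 ≥ 21 ✓; eligible for AD&D Coverage ✓ → eligible.
Floating Holidays — status temporary ✗ (requires full-time, part-time, or seasonal) → not eligible.
Professional Development Fund — dept Marketing ✗ → not eligible.
Life Insurance — status temporary ✗ (requires full-time or seasonal) → not eligible.
Meal Allowance — service 1161 days ≥ 1 year (≈365 days) ✓; site Osaka ✗ (not Austin) → not eligible.
Annual Bonus Plan — status temporary ✗ (requires full-time) → not eligible.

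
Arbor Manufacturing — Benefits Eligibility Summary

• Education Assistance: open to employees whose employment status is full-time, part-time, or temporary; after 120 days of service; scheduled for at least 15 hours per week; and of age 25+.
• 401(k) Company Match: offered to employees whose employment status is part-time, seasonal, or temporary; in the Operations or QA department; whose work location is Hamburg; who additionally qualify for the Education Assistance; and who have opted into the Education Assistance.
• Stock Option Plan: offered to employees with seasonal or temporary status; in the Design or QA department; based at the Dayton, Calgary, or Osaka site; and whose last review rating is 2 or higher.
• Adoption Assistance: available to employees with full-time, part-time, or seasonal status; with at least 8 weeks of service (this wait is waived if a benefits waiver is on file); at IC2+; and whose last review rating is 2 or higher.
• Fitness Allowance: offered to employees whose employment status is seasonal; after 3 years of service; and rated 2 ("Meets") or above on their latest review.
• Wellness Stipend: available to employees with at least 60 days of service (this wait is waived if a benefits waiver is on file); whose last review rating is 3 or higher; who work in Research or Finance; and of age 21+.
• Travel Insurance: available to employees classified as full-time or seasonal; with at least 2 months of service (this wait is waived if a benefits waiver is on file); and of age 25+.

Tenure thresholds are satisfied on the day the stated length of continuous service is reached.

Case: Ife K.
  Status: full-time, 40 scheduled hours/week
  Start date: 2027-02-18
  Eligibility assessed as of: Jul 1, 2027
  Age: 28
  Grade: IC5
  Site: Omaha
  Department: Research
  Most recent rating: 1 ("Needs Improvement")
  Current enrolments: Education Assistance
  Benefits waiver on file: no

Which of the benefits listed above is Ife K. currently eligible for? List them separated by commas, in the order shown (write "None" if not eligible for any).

Education Assistance, Travel Insurance

Service from 2027-02-18 to Jul 1, 2027: 133 days.
Education Assistance — status full-time ✓; service 133 days ≥ 120 days ✓; 40 hrs/wk ≥ 15 ✓; age 28 ≥ 25 ✓ → eligible.
401(k) Company Match — status full-time ✗ (requires part-time, seasonal, or temporary) → not eligible.
Stock Option Plan — status full-time ✗ (requires seasonal or temporary) → not eligible.
Adoption Assistance — status full-time ✓; no waiver, service 133 days ≥ 8 weeks (≈56 days) ✓; grade IC5 ≥ IC2 ✓; rating 1 < 2 ✗ → not eligible.
Fitness Allowance — status full-time ✗ (requires seasonal) → not eligible.
Wellness Stipend — no waiver, service 133 days ≥ 60 days ✓; rating 1 < 3 ✗ → not eligible.
Travel Insurance — status full-time ✓; no waiver, service 133 days ≥ 2 months (≈60 days) ✓; age 28 ≥ 25 ✓ → eligible.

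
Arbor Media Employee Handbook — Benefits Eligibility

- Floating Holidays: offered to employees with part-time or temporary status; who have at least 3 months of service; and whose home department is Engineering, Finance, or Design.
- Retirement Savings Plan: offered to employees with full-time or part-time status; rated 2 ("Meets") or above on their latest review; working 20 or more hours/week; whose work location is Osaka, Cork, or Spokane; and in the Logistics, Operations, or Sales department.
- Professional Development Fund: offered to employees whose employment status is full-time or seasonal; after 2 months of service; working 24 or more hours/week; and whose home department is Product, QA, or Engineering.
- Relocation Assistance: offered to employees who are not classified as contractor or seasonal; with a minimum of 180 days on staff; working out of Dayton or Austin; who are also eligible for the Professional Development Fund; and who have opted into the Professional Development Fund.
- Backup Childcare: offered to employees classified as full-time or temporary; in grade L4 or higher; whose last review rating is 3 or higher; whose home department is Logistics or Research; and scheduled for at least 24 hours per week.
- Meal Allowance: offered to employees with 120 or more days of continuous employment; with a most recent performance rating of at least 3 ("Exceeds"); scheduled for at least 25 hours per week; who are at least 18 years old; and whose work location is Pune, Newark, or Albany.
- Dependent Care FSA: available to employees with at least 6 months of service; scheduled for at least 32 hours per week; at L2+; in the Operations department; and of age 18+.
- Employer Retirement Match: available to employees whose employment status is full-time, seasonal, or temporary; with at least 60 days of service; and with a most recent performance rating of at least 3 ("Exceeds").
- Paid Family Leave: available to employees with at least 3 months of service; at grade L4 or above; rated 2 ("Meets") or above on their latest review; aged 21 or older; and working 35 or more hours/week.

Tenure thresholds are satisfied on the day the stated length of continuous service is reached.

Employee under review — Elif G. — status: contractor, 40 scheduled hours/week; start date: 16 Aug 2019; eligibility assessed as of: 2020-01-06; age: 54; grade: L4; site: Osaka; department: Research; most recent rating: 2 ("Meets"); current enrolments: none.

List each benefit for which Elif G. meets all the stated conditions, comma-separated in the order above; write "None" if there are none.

Paid Family Leave

Service from 16 Aug 2019 to 2020-01-06: 143 days.
Floating Holidays — status contractor ✗ (requires part-time or temporary) → not eligible.
Retirement Savings Plan — status contractor ✗ (requires full-time or part-time) → not eligible.
Professional Development Fund — status contractor ✗ (requires full-time or seasonal) → not eligible.
Relocation Assistance — status contractor ✗ (excluded) → not eligible.
Backup Childcare — status contractor ✗ (requires full-time or temporary) → not eligible.
Meal Allowance — service 143 days ≥ 120 days ✓; rating 2 < 3 ✗ → not eligible.
Dependent Care FSA — service 143 days < 6 months (≈180 days) ✗ → not eligible.
Employer Retirement Match — status contractor ✗ (requires full-time, seasonal, or temporary) → not eligible.
Paid Family Leave — service 143 days ≥ 3 months (≈90 days) ✓; grade L4 ≥ L4 ✓; rating 2 ≥ 2 ✓; age 54 ≥ 21 ✓; 40 hrs/wk ≥ 35 ✓ → eligible.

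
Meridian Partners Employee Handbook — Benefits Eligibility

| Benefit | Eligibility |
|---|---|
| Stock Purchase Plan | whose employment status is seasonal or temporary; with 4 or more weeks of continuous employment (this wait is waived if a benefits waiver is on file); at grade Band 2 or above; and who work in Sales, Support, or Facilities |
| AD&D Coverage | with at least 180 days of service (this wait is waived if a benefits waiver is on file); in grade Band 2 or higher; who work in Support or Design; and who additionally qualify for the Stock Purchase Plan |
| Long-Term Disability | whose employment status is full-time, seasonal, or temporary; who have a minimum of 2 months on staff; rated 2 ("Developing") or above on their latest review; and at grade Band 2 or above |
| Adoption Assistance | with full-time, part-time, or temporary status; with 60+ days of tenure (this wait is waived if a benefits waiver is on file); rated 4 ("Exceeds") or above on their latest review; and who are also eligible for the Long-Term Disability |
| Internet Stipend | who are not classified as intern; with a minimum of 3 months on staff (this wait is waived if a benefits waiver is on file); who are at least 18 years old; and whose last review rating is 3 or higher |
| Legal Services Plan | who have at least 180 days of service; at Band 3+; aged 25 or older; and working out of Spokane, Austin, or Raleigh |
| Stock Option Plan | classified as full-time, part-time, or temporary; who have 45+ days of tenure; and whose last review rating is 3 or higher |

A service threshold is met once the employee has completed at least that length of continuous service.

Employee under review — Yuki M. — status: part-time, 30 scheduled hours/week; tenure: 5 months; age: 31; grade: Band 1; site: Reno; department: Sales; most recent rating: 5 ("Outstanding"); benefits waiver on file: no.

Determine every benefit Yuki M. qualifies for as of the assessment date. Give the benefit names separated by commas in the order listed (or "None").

Internet Stipend, Stock Option Plan

Stock Purchase Plan — status part-time ✗ (requires seasonal or temporary) → not eligible.
AD&D Coverage — no waiver, service 5 months < 180 days ✗ → not eligible.
Long-Term Disability — status part-time ✗ (requires full-time, seasonal, or temporary) → not eligible.
Adoption Assistance — status part-time ✓; no waiver, service 5 months ≥ 60 days ✓; rating 5 ≥ 4 ✓; not eligible for Long-Term Disability ✗ → not eligible.
Internet Stipend — status part-time ✓ (not excluded); no waiver, service 5 months ≥ 3 months ✓; age 31 ≥ 18 ✓; rating 5 ≥ 3 ✓ → eligible.
Legal Services Plan — service 5 months < 180 days ✗ → not eligible.
Stock Option Plan — status part-time ✓; service 5 months ≥ 45 days ✓; rating 5 ≥ 3 ✓ → eligible.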